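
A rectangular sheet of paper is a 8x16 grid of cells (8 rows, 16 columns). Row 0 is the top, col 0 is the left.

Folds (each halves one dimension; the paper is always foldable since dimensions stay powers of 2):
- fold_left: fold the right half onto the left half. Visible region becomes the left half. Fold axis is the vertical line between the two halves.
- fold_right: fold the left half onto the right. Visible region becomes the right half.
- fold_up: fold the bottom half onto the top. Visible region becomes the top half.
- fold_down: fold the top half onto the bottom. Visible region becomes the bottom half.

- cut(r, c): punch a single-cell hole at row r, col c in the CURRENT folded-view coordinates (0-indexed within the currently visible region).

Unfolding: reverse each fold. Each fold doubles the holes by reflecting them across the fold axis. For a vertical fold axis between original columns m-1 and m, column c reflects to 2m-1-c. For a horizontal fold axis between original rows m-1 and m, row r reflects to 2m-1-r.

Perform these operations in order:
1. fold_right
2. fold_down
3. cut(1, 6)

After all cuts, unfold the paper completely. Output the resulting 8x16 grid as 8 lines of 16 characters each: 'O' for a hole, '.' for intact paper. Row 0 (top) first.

Answer: ................
................
.O............O.
................
................
.O............O.
................
................

Derivation:
Op 1 fold_right: fold axis v@8; visible region now rows[0,8) x cols[8,16) = 8x8
Op 2 fold_down: fold axis h@4; visible region now rows[4,8) x cols[8,16) = 4x8
Op 3 cut(1, 6): punch at orig (5,14); cuts so far [(5, 14)]; region rows[4,8) x cols[8,16) = 4x8
Unfold 1 (reflect across h@4): 2 holes -> [(2, 14), (5, 14)]
Unfold 2 (reflect across v@8): 4 holes -> [(2, 1), (2, 14), (5, 1), (5, 14)]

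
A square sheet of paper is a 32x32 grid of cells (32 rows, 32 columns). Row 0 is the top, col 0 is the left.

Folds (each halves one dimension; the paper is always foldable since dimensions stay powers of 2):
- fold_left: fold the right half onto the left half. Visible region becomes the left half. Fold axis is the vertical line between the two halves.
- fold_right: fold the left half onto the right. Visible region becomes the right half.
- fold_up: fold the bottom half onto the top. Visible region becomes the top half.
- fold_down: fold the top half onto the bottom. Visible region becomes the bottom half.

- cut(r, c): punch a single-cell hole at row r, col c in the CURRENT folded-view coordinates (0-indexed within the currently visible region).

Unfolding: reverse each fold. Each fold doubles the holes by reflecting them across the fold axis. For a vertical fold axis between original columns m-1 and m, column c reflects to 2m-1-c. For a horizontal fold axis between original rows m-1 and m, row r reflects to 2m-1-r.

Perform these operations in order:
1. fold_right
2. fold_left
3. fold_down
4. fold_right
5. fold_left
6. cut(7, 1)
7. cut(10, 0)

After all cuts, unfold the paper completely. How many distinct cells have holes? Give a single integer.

Op 1 fold_right: fold axis v@16; visible region now rows[0,32) x cols[16,32) = 32x16
Op 2 fold_left: fold axis v@24; visible region now rows[0,32) x cols[16,24) = 32x8
Op 3 fold_down: fold axis h@16; visible region now rows[16,32) x cols[16,24) = 16x8
Op 4 fold_right: fold axis v@20; visible region now rows[16,32) x cols[20,24) = 16x4
Op 5 fold_left: fold axis v@22; visible region now rows[16,32) x cols[20,22) = 16x2
Op 6 cut(7, 1): punch at orig (23,21); cuts so far [(23, 21)]; region rows[16,32) x cols[20,22) = 16x2
Op 7 cut(10, 0): punch at orig (26,20); cuts so far [(23, 21), (26, 20)]; region rows[16,32) x cols[20,22) = 16x2
Unfold 1 (reflect across v@22): 4 holes -> [(23, 21), (23, 22), (26, 20), (26, 23)]
Unfold 2 (reflect across v@20): 8 holes -> [(23, 17), (23, 18), (23, 21), (23, 22), (26, 16), (26, 19), (26, 20), (26, 23)]
Unfold 3 (reflect across h@16): 16 holes -> [(5, 16), (5, 19), (5, 20), (5, 23), (8, 17), (8, 18), (8, 21), (8, 22), (23, 17), (23, 18), (23, 21), (23, 22), (26, 16), (26, 19), (26, 20), (26, 23)]
Unfold 4 (reflect across v@24): 32 holes -> [(5, 16), (5, 19), (5, 20), (5, 23), (5, 24), (5, 27), (5, 28), (5, 31), (8, 17), (8, 18), (8, 21), (8, 22), (8, 25), (8, 26), (8, 29), (8, 30), (23, 17), (23, 18), (23, 21), (23, 22), (23, 25), (23, 26), (23, 29), (23, 30), (26, 16), (26, 19), (26, 20), (26, 23), (26, 24), (26, 27), (26, 28), (26, 31)]
Unfold 5 (reflect across v@16): 64 holes -> [(5, 0), (5, 3), (5, 4), (5, 7), (5, 8), (5, 11), (5, 12), (5, 15), (5, 16), (5, 19), (5, 20), (5, 23), (5, 24), (5, 27), (5, 28), (5, 31), (8, 1), (8, 2), (8, 5), (8, 6), (8, 9), (8, 10), (8, 13), (8, 14), (8, 17), (8, 18), (8, 21), (8, 22), (8, 25), (8, 26), (8, 29), (8, 30), (23, 1), (23, 2), (23, 5), (23, 6), (23, 9), (23, 10), (23, 13), (23, 14), (23, 17), (23, 18), (23, 21), (23, 22), (23, 25), (23, 26), (23, 29), (23, 30), (26, 0), (26, 3), (26, 4), (26, 7), (26, 8), (26, 11), (26, 12), (26, 15), (26, 16), (26, 19), (26, 20), (26, 23), (26, 24), (26, 27), (26, 28), (26, 31)]

Answer: 64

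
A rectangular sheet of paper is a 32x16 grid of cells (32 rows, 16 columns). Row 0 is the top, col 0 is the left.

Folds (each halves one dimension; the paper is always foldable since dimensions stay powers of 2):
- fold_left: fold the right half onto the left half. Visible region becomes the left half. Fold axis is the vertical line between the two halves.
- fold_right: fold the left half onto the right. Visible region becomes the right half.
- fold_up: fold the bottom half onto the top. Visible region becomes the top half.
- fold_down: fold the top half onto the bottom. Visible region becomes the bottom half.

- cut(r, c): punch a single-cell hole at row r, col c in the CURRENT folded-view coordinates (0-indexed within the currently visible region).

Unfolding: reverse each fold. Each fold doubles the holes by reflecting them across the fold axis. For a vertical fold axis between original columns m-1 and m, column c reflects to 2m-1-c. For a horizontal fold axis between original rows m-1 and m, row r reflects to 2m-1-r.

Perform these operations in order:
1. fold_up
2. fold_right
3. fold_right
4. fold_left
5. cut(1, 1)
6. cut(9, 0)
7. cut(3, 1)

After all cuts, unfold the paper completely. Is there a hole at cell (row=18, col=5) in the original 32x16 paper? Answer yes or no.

Answer: no

Derivation:
Op 1 fold_up: fold axis h@16; visible region now rows[0,16) x cols[0,16) = 16x16
Op 2 fold_right: fold axis v@8; visible region now rows[0,16) x cols[8,16) = 16x8
Op 3 fold_right: fold axis v@12; visible region now rows[0,16) x cols[12,16) = 16x4
Op 4 fold_left: fold axis v@14; visible region now rows[0,16) x cols[12,14) = 16x2
Op 5 cut(1, 1): punch at orig (1,13); cuts so far [(1, 13)]; region rows[0,16) x cols[12,14) = 16x2
Op 6 cut(9, 0): punch at orig (9,12); cuts so far [(1, 13), (9, 12)]; region rows[0,16) x cols[12,14) = 16x2
Op 7 cut(3, 1): punch at orig (3,13); cuts so far [(1, 13), (3, 13), (9, 12)]; region rows[0,16) x cols[12,14) = 16x2
Unfold 1 (reflect across v@14): 6 holes -> [(1, 13), (1, 14), (3, 13), (3, 14), (9, 12), (9, 15)]
Unfold 2 (reflect across v@12): 12 holes -> [(1, 9), (1, 10), (1, 13), (1, 14), (3, 9), (3, 10), (3, 13), (3, 14), (9, 8), (9, 11), (9, 12), (9, 15)]
Unfold 3 (reflect across v@8): 24 holes -> [(1, 1), (1, 2), (1, 5), (1, 6), (1, 9), (1, 10), (1, 13), (1, 14), (3, 1), (3, 2), (3, 5), (3, 6), (3, 9), (3, 10), (3, 13), (3, 14), (9, 0), (9, 3), (9, 4), (9, 7), (9, 8), (9, 11), (9, 12), (9, 15)]
Unfold 4 (reflect across h@16): 48 holes -> [(1, 1), (1, 2), (1, 5), (1, 6), (1, 9), (1, 10), (1, 13), (1, 14), (3, 1), (3, 2), (3, 5), (3, 6), (3, 9), (3, 10), (3, 13), (3, 14), (9, 0), (9, 3), (9, 4), (9, 7), (9, 8), (9, 11), (9, 12), (9, 15), (22, 0), (22, 3), (22, 4), (22, 7), (22, 8), (22, 11), (22, 12), (22, 15), (28, 1), (28, 2), (28, 5), (28, 6), (28, 9), (28, 10), (28, 13), (28, 14), (30, 1), (30, 2), (30, 5), (30, 6), (30, 9), (30, 10), (30, 13), (30, 14)]
Holes: [(1, 1), (1, 2), (1, 5), (1, 6), (1, 9), (1, 10), (1, 13), (1, 14), (3, 1), (3, 2), (3, 5), (3, 6), (3, 9), (3, 10), (3, 13), (3, 14), (9, 0), (9, 3), (9, 4), (9, 7), (9, 8), (9, 11), (9, 12), (9, 15), (22, 0), (22, 3), (22, 4), (22, 7), (22, 8), (22, 11), (22, 12), (22, 15), (28, 1), (28, 2), (28, 5), (28, 6), (28, 9), (28, 10), (28, 13), (28, 14), (30, 1), (30, 2), (30, 5), (30, 6), (30, 9), (30, 10), (30, 13), (30, 14)]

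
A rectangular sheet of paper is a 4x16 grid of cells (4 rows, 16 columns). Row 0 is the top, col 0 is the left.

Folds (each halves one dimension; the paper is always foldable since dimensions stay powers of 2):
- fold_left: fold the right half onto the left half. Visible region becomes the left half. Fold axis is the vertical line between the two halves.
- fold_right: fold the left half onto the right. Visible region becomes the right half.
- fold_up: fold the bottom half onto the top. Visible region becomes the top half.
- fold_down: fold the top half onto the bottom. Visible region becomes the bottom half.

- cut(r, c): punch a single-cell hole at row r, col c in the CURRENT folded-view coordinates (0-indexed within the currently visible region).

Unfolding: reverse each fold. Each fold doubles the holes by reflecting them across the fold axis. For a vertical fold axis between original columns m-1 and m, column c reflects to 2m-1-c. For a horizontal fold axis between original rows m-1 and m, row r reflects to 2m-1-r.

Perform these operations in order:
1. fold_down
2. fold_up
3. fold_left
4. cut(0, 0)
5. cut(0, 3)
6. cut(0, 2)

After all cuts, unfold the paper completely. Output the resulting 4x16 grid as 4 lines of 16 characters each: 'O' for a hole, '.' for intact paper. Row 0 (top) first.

Op 1 fold_down: fold axis h@2; visible region now rows[2,4) x cols[0,16) = 2x16
Op 2 fold_up: fold axis h@3; visible region now rows[2,3) x cols[0,16) = 1x16
Op 3 fold_left: fold axis v@8; visible region now rows[2,3) x cols[0,8) = 1x8
Op 4 cut(0, 0): punch at orig (2,0); cuts so far [(2, 0)]; region rows[2,3) x cols[0,8) = 1x8
Op 5 cut(0, 3): punch at orig (2,3); cuts so far [(2, 0), (2, 3)]; region rows[2,3) x cols[0,8) = 1x8
Op 6 cut(0, 2): punch at orig (2,2); cuts so far [(2, 0), (2, 2), (2, 3)]; region rows[2,3) x cols[0,8) = 1x8
Unfold 1 (reflect across v@8): 6 holes -> [(2, 0), (2, 2), (2, 3), (2, 12), (2, 13), (2, 15)]
Unfold 2 (reflect across h@3): 12 holes -> [(2, 0), (2, 2), (2, 3), (2, 12), (2, 13), (2, 15), (3, 0), (3, 2), (3, 3), (3, 12), (3, 13), (3, 15)]
Unfold 3 (reflect across h@2): 24 holes -> [(0, 0), (0, 2), (0, 3), (0, 12), (0, 13), (0, 15), (1, 0), (1, 2), (1, 3), (1, 12), (1, 13), (1, 15), (2, 0), (2, 2), (2, 3), (2, 12), (2, 13), (2, 15), (3, 0), (3, 2), (3, 3), (3, 12), (3, 13), (3, 15)]

Answer: O.OO........OO.O
O.OO........OO.O
O.OO........OO.O
O.OO........OO.O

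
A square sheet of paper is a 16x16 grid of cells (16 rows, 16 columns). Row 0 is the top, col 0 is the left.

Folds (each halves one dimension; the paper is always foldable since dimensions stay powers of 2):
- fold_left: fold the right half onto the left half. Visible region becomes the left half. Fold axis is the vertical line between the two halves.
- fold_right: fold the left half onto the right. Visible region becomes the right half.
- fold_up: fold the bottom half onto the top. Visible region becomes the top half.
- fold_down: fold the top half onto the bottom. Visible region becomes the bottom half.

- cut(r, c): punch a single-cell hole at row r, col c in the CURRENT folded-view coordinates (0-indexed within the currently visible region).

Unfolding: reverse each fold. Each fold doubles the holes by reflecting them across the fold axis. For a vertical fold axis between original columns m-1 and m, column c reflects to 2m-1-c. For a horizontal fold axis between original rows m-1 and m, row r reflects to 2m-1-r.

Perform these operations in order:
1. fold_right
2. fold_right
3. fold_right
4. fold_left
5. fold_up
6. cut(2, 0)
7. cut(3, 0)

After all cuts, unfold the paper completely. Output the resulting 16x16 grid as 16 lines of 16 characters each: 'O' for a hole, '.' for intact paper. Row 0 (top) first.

Op 1 fold_right: fold axis v@8; visible region now rows[0,16) x cols[8,16) = 16x8
Op 2 fold_right: fold axis v@12; visible region now rows[0,16) x cols[12,16) = 16x4
Op 3 fold_right: fold axis v@14; visible region now rows[0,16) x cols[14,16) = 16x2
Op 4 fold_left: fold axis v@15; visible region now rows[0,16) x cols[14,15) = 16x1
Op 5 fold_up: fold axis h@8; visible region now rows[0,8) x cols[14,15) = 8x1
Op 6 cut(2, 0): punch at orig (2,14); cuts so far [(2, 14)]; region rows[0,8) x cols[14,15) = 8x1
Op 7 cut(3, 0): punch at orig (3,14); cuts so far [(2, 14), (3, 14)]; region rows[0,8) x cols[14,15) = 8x1
Unfold 1 (reflect across h@8): 4 holes -> [(2, 14), (3, 14), (12, 14), (13, 14)]
Unfold 2 (reflect across v@15): 8 holes -> [(2, 14), (2, 15), (3, 14), (3, 15), (12, 14), (12, 15), (13, 14), (13, 15)]
Unfold 3 (reflect across v@14): 16 holes -> [(2, 12), (2, 13), (2, 14), (2, 15), (3, 12), (3, 13), (3, 14), (3, 15), (12, 12), (12, 13), (12, 14), (12, 15), (13, 12), (13, 13), (13, 14), (13, 15)]
Unfold 4 (reflect across v@12): 32 holes -> [(2, 8), (2, 9), (2, 10), (2, 11), (2, 12), (2, 13), (2, 14), (2, 15), (3, 8), (3, 9), (3, 10), (3, 11), (3, 12), (3, 13), (3, 14), (3, 15), (12, 8), (12, 9), (12, 10), (12, 11), (12, 12), (12, 13), (12, 14), (12, 15), (13, 8), (13, 9), (13, 10), (13, 11), (13, 12), (13, 13), (13, 14), (13, 15)]
Unfold 5 (reflect across v@8): 64 holes -> [(2, 0), (2, 1), (2, 2), (2, 3), (2, 4), (2, 5), (2, 6), (2, 7), (2, 8), (2, 9), (2, 10), (2, 11), (2, 12), (2, 13), (2, 14), (2, 15), (3, 0), (3, 1), (3, 2), (3, 3), (3, 4), (3, 5), (3, 6), (3, 7), (3, 8), (3, 9), (3, 10), (3, 11), (3, 12), (3, 13), (3, 14), (3, 15), (12, 0), (12, 1), (12, 2), (12, 3), (12, 4), (12, 5), (12, 6), (12, 7), (12, 8), (12, 9), (12, 10), (12, 11), (12, 12), (12, 13), (12, 14), (12, 15), (13, 0), (13, 1), (13, 2), (13, 3), (13, 4), (13, 5), (13, 6), (13, 7), (13, 8), (13, 9), (13, 10), (13, 11), (13, 12), (13, 13), (13, 14), (13, 15)]

Answer: ................
................
OOOOOOOOOOOOOOOO
OOOOOOOOOOOOOOOO
................
................
................
................
................
................
................
................
OOOOOOOOOOOOOOOO
OOOOOOOOOOOOOOOO
................
................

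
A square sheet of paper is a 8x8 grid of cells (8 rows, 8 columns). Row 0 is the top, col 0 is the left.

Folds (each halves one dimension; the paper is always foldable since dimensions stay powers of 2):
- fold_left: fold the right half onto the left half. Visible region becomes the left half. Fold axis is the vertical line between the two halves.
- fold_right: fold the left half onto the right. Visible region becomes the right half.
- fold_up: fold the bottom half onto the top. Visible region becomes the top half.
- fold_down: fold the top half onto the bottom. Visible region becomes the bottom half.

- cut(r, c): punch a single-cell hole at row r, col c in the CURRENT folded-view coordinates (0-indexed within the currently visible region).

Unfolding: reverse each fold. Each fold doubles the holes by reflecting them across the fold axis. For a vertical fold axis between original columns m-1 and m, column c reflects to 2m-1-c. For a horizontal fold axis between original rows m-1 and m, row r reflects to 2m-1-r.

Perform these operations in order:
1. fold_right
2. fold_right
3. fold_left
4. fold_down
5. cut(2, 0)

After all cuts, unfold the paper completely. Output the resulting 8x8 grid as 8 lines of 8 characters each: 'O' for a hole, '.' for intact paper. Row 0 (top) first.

Answer: ........
OOOOOOOO
........
........
........
........
OOOOOOOO
........

Derivation:
Op 1 fold_right: fold axis v@4; visible region now rows[0,8) x cols[4,8) = 8x4
Op 2 fold_right: fold axis v@6; visible region now rows[0,8) x cols[6,8) = 8x2
Op 3 fold_left: fold axis v@7; visible region now rows[0,8) x cols[6,7) = 8x1
Op 4 fold_down: fold axis h@4; visible region now rows[4,8) x cols[6,7) = 4x1
Op 5 cut(2, 0): punch at orig (6,6); cuts so far [(6, 6)]; region rows[4,8) x cols[6,7) = 4x1
Unfold 1 (reflect across h@4): 2 holes -> [(1, 6), (6, 6)]
Unfold 2 (reflect across v@7): 4 holes -> [(1, 6), (1, 7), (6, 6), (6, 7)]
Unfold 3 (reflect across v@6): 8 holes -> [(1, 4), (1, 5), (1, 6), (1, 7), (6, 4), (6, 5), (6, 6), (6, 7)]
Unfold 4 (reflect across v@4): 16 holes -> [(1, 0), (1, 1), (1, 2), (1, 3), (1, 4), (1, 5), (1, 6), (1, 7), (6, 0), (6, 1), (6, 2), (6, 3), (6, 4), (6, 5), (6, 6), (6, 7)]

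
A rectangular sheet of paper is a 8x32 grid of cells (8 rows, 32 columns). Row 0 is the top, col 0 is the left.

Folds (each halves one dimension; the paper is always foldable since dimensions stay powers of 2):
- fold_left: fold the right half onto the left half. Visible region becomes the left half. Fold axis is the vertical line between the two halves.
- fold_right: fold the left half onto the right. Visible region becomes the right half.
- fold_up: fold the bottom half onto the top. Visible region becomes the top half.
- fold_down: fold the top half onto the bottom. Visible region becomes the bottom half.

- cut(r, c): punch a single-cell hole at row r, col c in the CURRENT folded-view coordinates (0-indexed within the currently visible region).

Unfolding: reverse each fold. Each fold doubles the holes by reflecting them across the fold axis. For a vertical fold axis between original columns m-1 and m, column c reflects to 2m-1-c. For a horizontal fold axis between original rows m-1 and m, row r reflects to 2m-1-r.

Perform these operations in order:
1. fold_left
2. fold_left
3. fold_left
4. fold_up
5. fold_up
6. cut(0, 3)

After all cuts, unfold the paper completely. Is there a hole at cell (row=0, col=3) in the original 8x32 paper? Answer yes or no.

Answer: yes

Derivation:
Op 1 fold_left: fold axis v@16; visible region now rows[0,8) x cols[0,16) = 8x16
Op 2 fold_left: fold axis v@8; visible region now rows[0,8) x cols[0,8) = 8x8
Op 3 fold_left: fold axis v@4; visible region now rows[0,8) x cols[0,4) = 8x4
Op 4 fold_up: fold axis h@4; visible region now rows[0,4) x cols[0,4) = 4x4
Op 5 fold_up: fold axis h@2; visible region now rows[0,2) x cols[0,4) = 2x4
Op 6 cut(0, 3): punch at orig (0,3); cuts so far [(0, 3)]; region rows[0,2) x cols[0,4) = 2x4
Unfold 1 (reflect across h@2): 2 holes -> [(0, 3), (3, 3)]
Unfold 2 (reflect across h@4): 4 holes -> [(0, 3), (3, 3), (4, 3), (7, 3)]
Unfold 3 (reflect across v@4): 8 holes -> [(0, 3), (0, 4), (3, 3), (3, 4), (4, 3), (4, 4), (7, 3), (7, 4)]
Unfold 4 (reflect across v@8): 16 holes -> [(0, 3), (0, 4), (0, 11), (0, 12), (3, 3), (3, 4), (3, 11), (3, 12), (4, 3), (4, 4), (4, 11), (4, 12), (7, 3), (7, 4), (7, 11), (7, 12)]
Unfold 5 (reflect across v@16): 32 holes -> [(0, 3), (0, 4), (0, 11), (0, 12), (0, 19), (0, 20), (0, 27), (0, 28), (3, 3), (3, 4), (3, 11), (3, 12), (3, 19), (3, 20), (3, 27), (3, 28), (4, 3), (4, 4), (4, 11), (4, 12), (4, 19), (4, 20), (4, 27), (4, 28), (7, 3), (7, 4), (7, 11), (7, 12), (7, 19), (7, 20), (7, 27), (7, 28)]
Holes: [(0, 3), (0, 4), (0, 11), (0, 12), (0, 19), (0, 20), (0, 27), (0, 28), (3, 3), (3, 4), (3, 11), (3, 12), (3, 19), (3, 20), (3, 27), (3, 28), (4, 3), (4, 4), (4, 11), (4, 12), (4, 19), (4, 20), (4, 27), (4, 28), (7, 3), (7, 4), (7, 11), (7, 12), (7, 19), (7, 20), (7, 27), (7, 28)]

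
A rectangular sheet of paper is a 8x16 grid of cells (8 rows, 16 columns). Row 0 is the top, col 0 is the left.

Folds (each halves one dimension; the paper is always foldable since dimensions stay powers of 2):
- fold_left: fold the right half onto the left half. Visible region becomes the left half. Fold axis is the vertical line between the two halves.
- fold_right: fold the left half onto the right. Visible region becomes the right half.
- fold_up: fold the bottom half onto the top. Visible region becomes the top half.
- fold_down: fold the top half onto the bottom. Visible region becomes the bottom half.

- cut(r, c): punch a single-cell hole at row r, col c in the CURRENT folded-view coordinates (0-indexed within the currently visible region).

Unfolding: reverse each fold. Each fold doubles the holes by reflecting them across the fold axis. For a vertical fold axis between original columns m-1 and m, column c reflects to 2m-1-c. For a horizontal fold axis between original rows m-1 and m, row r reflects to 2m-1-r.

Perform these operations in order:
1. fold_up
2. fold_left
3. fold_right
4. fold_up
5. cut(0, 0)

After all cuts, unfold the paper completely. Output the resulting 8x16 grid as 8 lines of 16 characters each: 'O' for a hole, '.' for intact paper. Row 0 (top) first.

Op 1 fold_up: fold axis h@4; visible region now rows[0,4) x cols[0,16) = 4x16
Op 2 fold_left: fold axis v@8; visible region now rows[0,4) x cols[0,8) = 4x8
Op 3 fold_right: fold axis v@4; visible region now rows[0,4) x cols[4,8) = 4x4
Op 4 fold_up: fold axis h@2; visible region now rows[0,2) x cols[4,8) = 2x4
Op 5 cut(0, 0): punch at orig (0,4); cuts so far [(0, 4)]; region rows[0,2) x cols[4,8) = 2x4
Unfold 1 (reflect across h@2): 2 holes -> [(0, 4), (3, 4)]
Unfold 2 (reflect across v@4): 4 holes -> [(0, 3), (0, 4), (3, 3), (3, 4)]
Unfold 3 (reflect across v@8): 8 holes -> [(0, 3), (0, 4), (0, 11), (0, 12), (3, 3), (3, 4), (3, 11), (3, 12)]
Unfold 4 (reflect across h@4): 16 holes -> [(0, 3), (0, 4), (0, 11), (0, 12), (3, 3), (3, 4), (3, 11), (3, 12), (4, 3), (4, 4), (4, 11), (4, 12), (7, 3), (7, 4), (7, 11), (7, 12)]

Answer: ...OO......OO...
................
................
...OO......OO...
...OO......OO...
................
................
...OO......OO...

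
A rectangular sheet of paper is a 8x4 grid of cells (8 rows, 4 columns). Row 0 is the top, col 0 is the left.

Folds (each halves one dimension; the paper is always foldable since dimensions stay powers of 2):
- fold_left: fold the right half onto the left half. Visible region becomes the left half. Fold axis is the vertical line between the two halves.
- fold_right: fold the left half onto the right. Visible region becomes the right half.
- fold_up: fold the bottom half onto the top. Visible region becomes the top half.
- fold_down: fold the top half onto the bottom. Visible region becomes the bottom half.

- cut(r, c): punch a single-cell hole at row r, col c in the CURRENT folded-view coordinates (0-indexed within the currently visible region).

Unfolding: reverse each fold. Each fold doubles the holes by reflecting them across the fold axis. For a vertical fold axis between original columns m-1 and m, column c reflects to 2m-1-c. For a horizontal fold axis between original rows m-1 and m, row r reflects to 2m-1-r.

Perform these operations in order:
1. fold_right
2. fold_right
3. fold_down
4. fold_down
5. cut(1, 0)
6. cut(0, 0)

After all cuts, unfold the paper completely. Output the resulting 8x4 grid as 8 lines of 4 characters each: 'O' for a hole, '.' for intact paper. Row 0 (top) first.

Answer: OOOO
OOOO
OOOO
OOOO
OOOO
OOOO
OOOO
OOOO

Derivation:
Op 1 fold_right: fold axis v@2; visible region now rows[0,8) x cols[2,4) = 8x2
Op 2 fold_right: fold axis v@3; visible region now rows[0,8) x cols[3,4) = 8x1
Op 3 fold_down: fold axis h@4; visible region now rows[4,8) x cols[3,4) = 4x1
Op 4 fold_down: fold axis h@6; visible region now rows[6,8) x cols[3,4) = 2x1
Op 5 cut(1, 0): punch at orig (7,3); cuts so far [(7, 3)]; region rows[6,8) x cols[3,4) = 2x1
Op 6 cut(0, 0): punch at orig (6,3); cuts so far [(6, 3), (7, 3)]; region rows[6,8) x cols[3,4) = 2x1
Unfold 1 (reflect across h@6): 4 holes -> [(4, 3), (5, 3), (6, 3), (7, 3)]
Unfold 2 (reflect across h@4): 8 holes -> [(0, 3), (1, 3), (2, 3), (3, 3), (4, 3), (5, 3), (6, 3), (7, 3)]
Unfold 3 (reflect across v@3): 16 holes -> [(0, 2), (0, 3), (1, 2), (1, 3), (2, 2), (2, 3), (3, 2), (3, 3), (4, 2), (4, 3), (5, 2), (5, 3), (6, 2), (6, 3), (7, 2), (7, 3)]
Unfold 4 (reflect across v@2): 32 holes -> [(0, 0), (0, 1), (0, 2), (0, 3), (1, 0), (1, 1), (1, 2), (1, 3), (2, 0), (2, 1), (2, 2), (2, 3), (3, 0), (3, 1), (3, 2), (3, 3), (4, 0), (4, 1), (4, 2), (4, 3), (5, 0), (5, 1), (5, 2), (5, 3), (6, 0), (6, 1), (6, 2), (6, 3), (7, 0), (7, 1), (7, 2), (7, 3)]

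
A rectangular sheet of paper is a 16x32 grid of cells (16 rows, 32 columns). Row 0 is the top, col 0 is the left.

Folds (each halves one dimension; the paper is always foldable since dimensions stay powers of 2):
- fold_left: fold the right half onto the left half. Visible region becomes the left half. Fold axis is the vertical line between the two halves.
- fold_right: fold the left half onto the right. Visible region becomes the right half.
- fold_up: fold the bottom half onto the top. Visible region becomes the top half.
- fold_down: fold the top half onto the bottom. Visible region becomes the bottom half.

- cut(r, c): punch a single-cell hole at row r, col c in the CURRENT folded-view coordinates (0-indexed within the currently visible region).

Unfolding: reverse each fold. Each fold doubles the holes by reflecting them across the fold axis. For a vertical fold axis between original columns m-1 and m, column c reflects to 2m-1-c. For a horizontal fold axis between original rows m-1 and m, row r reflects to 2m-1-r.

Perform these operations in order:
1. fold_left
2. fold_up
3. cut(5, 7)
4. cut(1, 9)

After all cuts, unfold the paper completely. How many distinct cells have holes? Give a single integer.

Answer: 8

Derivation:
Op 1 fold_left: fold axis v@16; visible region now rows[0,16) x cols[0,16) = 16x16
Op 2 fold_up: fold axis h@8; visible region now rows[0,8) x cols[0,16) = 8x16
Op 3 cut(5, 7): punch at orig (5,7); cuts so far [(5, 7)]; region rows[0,8) x cols[0,16) = 8x16
Op 4 cut(1, 9): punch at orig (1,9); cuts so far [(1, 9), (5, 7)]; region rows[0,8) x cols[0,16) = 8x16
Unfold 1 (reflect across h@8): 4 holes -> [(1, 9), (5, 7), (10, 7), (14, 9)]
Unfold 2 (reflect across v@16): 8 holes -> [(1, 9), (1, 22), (5, 7), (5, 24), (10, 7), (10, 24), (14, 9), (14, 22)]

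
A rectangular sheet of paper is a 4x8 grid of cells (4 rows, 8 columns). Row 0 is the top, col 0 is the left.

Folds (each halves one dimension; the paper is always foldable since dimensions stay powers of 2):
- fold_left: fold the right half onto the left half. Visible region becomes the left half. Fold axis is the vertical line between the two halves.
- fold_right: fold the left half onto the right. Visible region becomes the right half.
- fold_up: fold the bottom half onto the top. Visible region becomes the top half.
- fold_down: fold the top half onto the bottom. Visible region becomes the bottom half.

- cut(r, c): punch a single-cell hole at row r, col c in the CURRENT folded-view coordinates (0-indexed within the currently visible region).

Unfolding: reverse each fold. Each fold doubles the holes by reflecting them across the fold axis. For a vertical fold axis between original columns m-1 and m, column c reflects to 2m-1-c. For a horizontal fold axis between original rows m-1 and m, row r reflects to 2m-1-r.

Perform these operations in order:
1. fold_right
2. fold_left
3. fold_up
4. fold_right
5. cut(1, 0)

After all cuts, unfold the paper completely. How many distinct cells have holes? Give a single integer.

Op 1 fold_right: fold axis v@4; visible region now rows[0,4) x cols[4,8) = 4x4
Op 2 fold_left: fold axis v@6; visible region now rows[0,4) x cols[4,6) = 4x2
Op 3 fold_up: fold axis h@2; visible region now rows[0,2) x cols[4,6) = 2x2
Op 4 fold_right: fold axis v@5; visible region now rows[0,2) x cols[5,6) = 2x1
Op 5 cut(1, 0): punch at orig (1,5); cuts so far [(1, 5)]; region rows[0,2) x cols[5,6) = 2x1
Unfold 1 (reflect across v@5): 2 holes -> [(1, 4), (1, 5)]
Unfold 2 (reflect across h@2): 4 holes -> [(1, 4), (1, 5), (2, 4), (2, 5)]
Unfold 3 (reflect across v@6): 8 holes -> [(1, 4), (1, 5), (1, 6), (1, 7), (2, 4), (2, 5), (2, 6), (2, 7)]
Unfold 4 (reflect across v@4): 16 holes -> [(1, 0), (1, 1), (1, 2), (1, 3), (1, 4), (1, 5), (1, 6), (1, 7), (2, 0), (2, 1), (2, 2), (2, 3), (2, 4), (2, 5), (2, 6), (2, 7)]

Answer: 16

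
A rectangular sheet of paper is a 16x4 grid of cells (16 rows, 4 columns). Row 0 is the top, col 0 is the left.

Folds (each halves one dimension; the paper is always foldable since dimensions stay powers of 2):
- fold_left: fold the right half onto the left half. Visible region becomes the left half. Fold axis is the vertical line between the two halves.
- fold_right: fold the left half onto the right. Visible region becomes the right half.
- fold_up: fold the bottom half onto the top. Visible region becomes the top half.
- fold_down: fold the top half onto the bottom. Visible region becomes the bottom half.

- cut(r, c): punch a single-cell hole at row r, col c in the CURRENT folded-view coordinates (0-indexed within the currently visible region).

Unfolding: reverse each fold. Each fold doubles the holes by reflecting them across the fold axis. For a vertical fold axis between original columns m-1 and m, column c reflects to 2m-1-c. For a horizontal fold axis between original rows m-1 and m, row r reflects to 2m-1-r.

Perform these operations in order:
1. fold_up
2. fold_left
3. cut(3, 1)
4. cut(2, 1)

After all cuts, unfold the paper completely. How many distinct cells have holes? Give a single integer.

Op 1 fold_up: fold axis h@8; visible region now rows[0,8) x cols[0,4) = 8x4
Op 2 fold_left: fold axis v@2; visible region now rows[0,8) x cols[0,2) = 8x2
Op 3 cut(3, 1): punch at orig (3,1); cuts so far [(3, 1)]; region rows[0,8) x cols[0,2) = 8x2
Op 4 cut(2, 1): punch at orig (2,1); cuts so far [(2, 1), (3, 1)]; region rows[0,8) x cols[0,2) = 8x2
Unfold 1 (reflect across v@2): 4 holes -> [(2, 1), (2, 2), (3, 1), (3, 2)]
Unfold 2 (reflect across h@8): 8 holes -> [(2, 1), (2, 2), (3, 1), (3, 2), (12, 1), (12, 2), (13, 1), (13, 2)]

Answer: 8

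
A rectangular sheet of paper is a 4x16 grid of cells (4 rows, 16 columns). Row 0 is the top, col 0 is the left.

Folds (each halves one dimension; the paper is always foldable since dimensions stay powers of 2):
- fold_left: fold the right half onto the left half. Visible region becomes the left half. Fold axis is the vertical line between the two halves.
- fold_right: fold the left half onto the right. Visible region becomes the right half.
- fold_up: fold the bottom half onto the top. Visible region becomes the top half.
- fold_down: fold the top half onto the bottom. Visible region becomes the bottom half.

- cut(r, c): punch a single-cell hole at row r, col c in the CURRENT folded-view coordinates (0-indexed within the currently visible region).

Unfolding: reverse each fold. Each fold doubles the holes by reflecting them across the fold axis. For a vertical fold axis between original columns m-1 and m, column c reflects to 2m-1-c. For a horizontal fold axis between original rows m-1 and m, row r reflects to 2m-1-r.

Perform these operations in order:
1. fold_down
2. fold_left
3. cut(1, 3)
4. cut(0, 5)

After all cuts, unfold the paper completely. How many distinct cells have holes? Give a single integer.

Op 1 fold_down: fold axis h@2; visible region now rows[2,4) x cols[0,16) = 2x16
Op 2 fold_left: fold axis v@8; visible region now rows[2,4) x cols[0,8) = 2x8
Op 3 cut(1, 3): punch at orig (3,3); cuts so far [(3, 3)]; region rows[2,4) x cols[0,8) = 2x8
Op 4 cut(0, 5): punch at orig (2,5); cuts so far [(2, 5), (3, 3)]; region rows[2,4) x cols[0,8) = 2x8
Unfold 1 (reflect across v@8): 4 holes -> [(2, 5), (2, 10), (3, 3), (3, 12)]
Unfold 2 (reflect across h@2): 8 holes -> [(0, 3), (0, 12), (1, 5), (1, 10), (2, 5), (2, 10), (3, 3), (3, 12)]

Answer: 8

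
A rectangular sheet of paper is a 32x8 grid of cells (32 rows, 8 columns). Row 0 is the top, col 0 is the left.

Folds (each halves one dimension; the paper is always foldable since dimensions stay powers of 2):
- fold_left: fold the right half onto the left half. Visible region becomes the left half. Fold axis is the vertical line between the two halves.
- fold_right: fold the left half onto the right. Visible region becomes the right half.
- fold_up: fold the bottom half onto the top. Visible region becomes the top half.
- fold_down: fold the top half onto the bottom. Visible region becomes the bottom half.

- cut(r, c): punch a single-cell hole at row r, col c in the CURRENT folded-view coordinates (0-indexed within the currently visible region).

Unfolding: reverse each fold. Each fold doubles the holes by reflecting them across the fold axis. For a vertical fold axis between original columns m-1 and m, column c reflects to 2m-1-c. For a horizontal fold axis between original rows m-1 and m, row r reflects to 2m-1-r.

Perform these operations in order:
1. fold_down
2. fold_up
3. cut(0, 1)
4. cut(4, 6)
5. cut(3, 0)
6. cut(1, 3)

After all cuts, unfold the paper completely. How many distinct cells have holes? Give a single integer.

Op 1 fold_down: fold axis h@16; visible region now rows[16,32) x cols[0,8) = 16x8
Op 2 fold_up: fold axis h@24; visible region now rows[16,24) x cols[0,8) = 8x8
Op 3 cut(0, 1): punch at orig (16,1); cuts so far [(16, 1)]; region rows[16,24) x cols[0,8) = 8x8
Op 4 cut(4, 6): punch at orig (20,6); cuts so far [(16, 1), (20, 6)]; region rows[16,24) x cols[0,8) = 8x8
Op 5 cut(3, 0): punch at orig (19,0); cuts so far [(16, 1), (19, 0), (20, 6)]; region rows[16,24) x cols[0,8) = 8x8
Op 6 cut(1, 3): punch at orig (17,3); cuts so far [(16, 1), (17, 3), (19, 0), (20, 6)]; region rows[16,24) x cols[0,8) = 8x8
Unfold 1 (reflect across h@24): 8 holes -> [(16, 1), (17, 3), (19, 0), (20, 6), (27, 6), (28, 0), (30, 3), (31, 1)]
Unfold 2 (reflect across h@16): 16 holes -> [(0, 1), (1, 3), (3, 0), (4, 6), (11, 6), (12, 0), (14, 3), (15, 1), (16, 1), (17, 3), (19, 0), (20, 6), (27, 6), (28, 0), (30, 3), (31, 1)]

Answer: 16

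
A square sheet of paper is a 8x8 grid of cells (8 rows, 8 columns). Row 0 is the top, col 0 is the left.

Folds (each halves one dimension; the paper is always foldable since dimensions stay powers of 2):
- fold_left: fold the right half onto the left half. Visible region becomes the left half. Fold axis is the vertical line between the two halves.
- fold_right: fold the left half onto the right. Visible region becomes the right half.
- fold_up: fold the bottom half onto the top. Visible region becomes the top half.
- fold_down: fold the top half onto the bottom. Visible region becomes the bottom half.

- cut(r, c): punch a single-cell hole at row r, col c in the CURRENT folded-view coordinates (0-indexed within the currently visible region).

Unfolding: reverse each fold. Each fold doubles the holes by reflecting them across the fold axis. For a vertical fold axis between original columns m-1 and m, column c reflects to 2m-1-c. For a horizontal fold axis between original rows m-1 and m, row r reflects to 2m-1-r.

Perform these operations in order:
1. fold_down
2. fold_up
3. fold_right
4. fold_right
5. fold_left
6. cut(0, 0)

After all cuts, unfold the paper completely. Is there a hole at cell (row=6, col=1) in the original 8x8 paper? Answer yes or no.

Op 1 fold_down: fold axis h@4; visible region now rows[4,8) x cols[0,8) = 4x8
Op 2 fold_up: fold axis h@6; visible region now rows[4,6) x cols[0,8) = 2x8
Op 3 fold_right: fold axis v@4; visible region now rows[4,6) x cols[4,8) = 2x4
Op 4 fold_right: fold axis v@6; visible region now rows[4,6) x cols[6,8) = 2x2
Op 5 fold_left: fold axis v@7; visible region now rows[4,6) x cols[6,7) = 2x1
Op 6 cut(0, 0): punch at orig (4,6); cuts so far [(4, 6)]; region rows[4,6) x cols[6,7) = 2x1
Unfold 1 (reflect across v@7): 2 holes -> [(4, 6), (4, 7)]
Unfold 2 (reflect across v@6): 4 holes -> [(4, 4), (4, 5), (4, 6), (4, 7)]
Unfold 3 (reflect across v@4): 8 holes -> [(4, 0), (4, 1), (4, 2), (4, 3), (4, 4), (4, 5), (4, 6), (4, 7)]
Unfold 4 (reflect across h@6): 16 holes -> [(4, 0), (4, 1), (4, 2), (4, 3), (4, 4), (4, 5), (4, 6), (4, 7), (7, 0), (7, 1), (7, 2), (7, 3), (7, 4), (7, 5), (7, 6), (7, 7)]
Unfold 5 (reflect across h@4): 32 holes -> [(0, 0), (0, 1), (0, 2), (0, 3), (0, 4), (0, 5), (0, 6), (0, 7), (3, 0), (3, 1), (3, 2), (3, 3), (3, 4), (3, 5), (3, 6), (3, 7), (4, 0), (4, 1), (4, 2), (4, 3), (4, 4), (4, 5), (4, 6), (4, 7), (7, 0), (7, 1), (7, 2), (7, 3), (7, 4), (7, 5), (7, 6), (7, 7)]
Holes: [(0, 0), (0, 1), (0, 2), (0, 3), (0, 4), (0, 5), (0, 6), (0, 7), (3, 0), (3, 1), (3, 2), (3, 3), (3, 4), (3, 5), (3, 6), (3, 7), (4, 0), (4, 1), (4, 2), (4, 3), (4, 4), (4, 5), (4, 6), (4, 7), (7, 0), (7, 1), (7, 2), (7, 3), (7, 4), (7, 5), (7, 6), (7, 7)]

Answer: no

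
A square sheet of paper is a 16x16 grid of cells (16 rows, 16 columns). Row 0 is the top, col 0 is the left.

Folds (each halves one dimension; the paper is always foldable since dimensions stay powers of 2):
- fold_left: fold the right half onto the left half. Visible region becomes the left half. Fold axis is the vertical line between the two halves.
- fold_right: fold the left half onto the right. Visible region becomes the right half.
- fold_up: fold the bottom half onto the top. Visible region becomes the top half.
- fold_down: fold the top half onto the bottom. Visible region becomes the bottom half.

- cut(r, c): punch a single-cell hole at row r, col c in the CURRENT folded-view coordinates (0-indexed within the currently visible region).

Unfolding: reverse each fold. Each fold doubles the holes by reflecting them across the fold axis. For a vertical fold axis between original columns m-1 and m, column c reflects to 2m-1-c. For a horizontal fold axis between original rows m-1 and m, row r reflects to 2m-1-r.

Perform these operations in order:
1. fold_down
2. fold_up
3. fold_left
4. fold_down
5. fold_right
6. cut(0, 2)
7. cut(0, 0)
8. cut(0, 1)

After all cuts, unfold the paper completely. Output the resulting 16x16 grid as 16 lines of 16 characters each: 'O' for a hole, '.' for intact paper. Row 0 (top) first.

Answer: ................
.OOOOOO..OOOOOO.
.OOOOOO..OOOOOO.
................
................
.OOOOOO..OOOOOO.
.OOOOOO..OOOOOO.
................
................
.OOOOOO..OOOOOO.
.OOOOOO..OOOOOO.
................
................
.OOOOOO..OOOOOO.
.OOOOOO..OOOOOO.
................

Derivation:
Op 1 fold_down: fold axis h@8; visible region now rows[8,16) x cols[0,16) = 8x16
Op 2 fold_up: fold axis h@12; visible region now rows[8,12) x cols[0,16) = 4x16
Op 3 fold_left: fold axis v@8; visible region now rows[8,12) x cols[0,8) = 4x8
Op 4 fold_down: fold axis h@10; visible region now rows[10,12) x cols[0,8) = 2x8
Op 5 fold_right: fold axis v@4; visible region now rows[10,12) x cols[4,8) = 2x4
Op 6 cut(0, 2): punch at orig (10,6); cuts so far [(10, 6)]; region rows[10,12) x cols[4,8) = 2x4
Op 7 cut(0, 0): punch at orig (10,4); cuts so far [(10, 4), (10, 6)]; region rows[10,12) x cols[4,8) = 2x4
Op 8 cut(0, 1): punch at orig (10,5); cuts so far [(10, 4), (10, 5), (10, 6)]; region rows[10,12) x cols[4,8) = 2x4
Unfold 1 (reflect across v@4): 6 holes -> [(10, 1), (10, 2), (10, 3), (10, 4), (10, 5), (10, 6)]
Unfold 2 (reflect across h@10): 12 holes -> [(9, 1), (9, 2), (9, 3), (9, 4), (9, 5), (9, 6), (10, 1), (10, 2), (10, 3), (10, 4), (10, 5), (10, 6)]
Unfold 3 (reflect across v@8): 24 holes -> [(9, 1), (9, 2), (9, 3), (9, 4), (9, 5), (9, 6), (9, 9), (9, 10), (9, 11), (9, 12), (9, 13), (9, 14), (10, 1), (10, 2), (10, 3), (10, 4), (10, 5), (10, 6), (10, 9), (10, 10), (10, 11), (10, 12), (10, 13), (10, 14)]
Unfold 4 (reflect across h@12): 48 holes -> [(9, 1), (9, 2), (9, 3), (9, 4), (9, 5), (9, 6), (9, 9), (9, 10), (9, 11), (9, 12), (9, 13), (9, 14), (10, 1), (10, 2), (10, 3), (10, 4), (10, 5), (10, 6), (10, 9), (10, 10), (10, 11), (10, 12), (10, 13), (10, 14), (13, 1), (13, 2), (13, 3), (13, 4), (13, 5), (13, 6), (13, 9), (13, 10), (13, 11), (13, 12), (13, 13), (13, 14), (14, 1), (14, 2), (14, 3), (14, 4), (14, 5), (14, 6), (14, 9), (14, 10), (14, 11), (14, 12), (14, 13), (14, 14)]
Unfold 5 (reflect across h@8): 96 holes -> [(1, 1), (1, 2), (1, 3), (1, 4), (1, 5), (1, 6), (1, 9), (1, 10), (1, 11), (1, 12), (1, 13), (1, 14), (2, 1), (2, 2), (2, 3), (2, 4), (2, 5), (2, 6), (2, 9), (2, 10), (2, 11), (2, 12), (2, 13), (2, 14), (5, 1), (5, 2), (5, 3), (5, 4), (5, 5), (5, 6), (5, 9), (5, 10), (5, 11), (5, 12), (5, 13), (5, 14), (6, 1), (6, 2), (6, 3), (6, 4), (6, 5), (6, 6), (6, 9), (6, 10), (6, 11), (6, 12), (6, 13), (6, 14), (9, 1), (9, 2), (9, 3), (9, 4), (9, 5), (9, 6), (9, 9), (9, 10), (9, 11), (9, 12), (9, 13), (9, 14), (10, 1), (10, 2), (10, 3), (10, 4), (10, 5), (10, 6), (10, 9), (10, 10), (10, 11), (10, 12), (10, 13), (10, 14), (13, 1), (13, 2), (13, 3), (13, 4), (13, 5), (13, 6), (13, 9), (13, 10), (13, 11), (13, 12), (13, 13), (13, 14), (14, 1), (14, 2), (14, 3), (14, 4), (14, 5), (14, 6), (14, 9), (14, 10), (14, 11), (14, 12), (14, 13), (14, 14)]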